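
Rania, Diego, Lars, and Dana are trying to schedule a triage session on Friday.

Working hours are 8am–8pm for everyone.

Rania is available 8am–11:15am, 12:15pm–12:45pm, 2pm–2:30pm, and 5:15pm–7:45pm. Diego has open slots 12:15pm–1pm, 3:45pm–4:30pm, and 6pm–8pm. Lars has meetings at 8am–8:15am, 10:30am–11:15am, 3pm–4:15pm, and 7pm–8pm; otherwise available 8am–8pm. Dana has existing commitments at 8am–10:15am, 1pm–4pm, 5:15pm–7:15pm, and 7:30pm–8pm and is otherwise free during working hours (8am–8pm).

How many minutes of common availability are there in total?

Lars free within 08:00–20:00: 08:15–10:30, 11:15–15:00, 16:15–19:00.
Dana free within 08:00–20:00: 10:15–13:00, 16:00–17:15, 19:15–19:30.
Rania ∩ Diego: 12:15–12:45, 18:00–19:45.
Rania ∩ Diego ∩ Lars: 12:15–12:45, 18:00–19:00.
Rania ∩ Diego ∩ Lars ∩ Dana: 12:15–12:45.
Total common minutes: 30.

30 minutes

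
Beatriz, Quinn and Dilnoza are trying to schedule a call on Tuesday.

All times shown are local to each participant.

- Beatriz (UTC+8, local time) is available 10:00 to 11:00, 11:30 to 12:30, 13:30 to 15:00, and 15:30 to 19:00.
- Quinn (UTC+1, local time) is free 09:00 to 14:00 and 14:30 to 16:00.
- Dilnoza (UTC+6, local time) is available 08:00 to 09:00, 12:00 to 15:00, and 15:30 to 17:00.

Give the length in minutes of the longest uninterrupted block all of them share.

90 minutes

Beatriz → UTC: 02:00–03:00, 03:30–04:30, 05:30–07:00, 07:30–11:00.
Quinn → UTC: 08:00–13:00, 13:30–15:00.
Dilnoza → UTC: 02:00–03:00, 06:00–09:00, 09:30–11:00.
Beatriz ∩ Quinn: 08:00–11:00.
Beatriz ∩ Quinn ∩ Dilnoza: 08:00–09:00, 09:30–11:00.
Common window lengths: 60, 90 min; longest is 90.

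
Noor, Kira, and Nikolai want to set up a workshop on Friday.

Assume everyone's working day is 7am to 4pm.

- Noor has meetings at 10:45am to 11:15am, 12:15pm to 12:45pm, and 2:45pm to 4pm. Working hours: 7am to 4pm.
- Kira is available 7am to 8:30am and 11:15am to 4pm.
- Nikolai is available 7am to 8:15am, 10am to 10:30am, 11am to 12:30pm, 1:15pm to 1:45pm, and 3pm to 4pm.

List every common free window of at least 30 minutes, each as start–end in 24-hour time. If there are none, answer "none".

07:00–08:15, 11:15–12:15, 13:15–13:45

Noor free within 07:00–16:00: 07:00–10:45, 11:15–12:15, 12:45–14:45.
Noor ∩ Kira: 07:00–08:30, 11:15–12:15, 12:45–14:45.
Noor ∩ Kira ∩ Nikolai: 07:00–08:15, 11:15–12:15, 13:15–13:45.
Windows ≥ 30 min: 07:00–08:15, 11:15–12:15, 13:15–13:45.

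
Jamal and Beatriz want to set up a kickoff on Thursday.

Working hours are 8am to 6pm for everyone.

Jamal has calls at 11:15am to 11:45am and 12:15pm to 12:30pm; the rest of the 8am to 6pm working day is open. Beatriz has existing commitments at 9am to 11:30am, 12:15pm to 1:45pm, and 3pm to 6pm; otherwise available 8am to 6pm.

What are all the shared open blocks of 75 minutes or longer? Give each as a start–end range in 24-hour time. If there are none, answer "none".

13:45–15:00

Jamal free within 08:00–18:00: 08:00–11:15, 11:45–12:15, 12:30–18:00.
Beatriz free within 08:00–18:00: 08:00–09:00, 11:30–12:15, 13:45–15:00.
Jamal ∩ Beatriz: 08:00–09:00, 11:45–12:15, 13:45–15:00.
Windows ≥ 75 min: 13:45–15:00.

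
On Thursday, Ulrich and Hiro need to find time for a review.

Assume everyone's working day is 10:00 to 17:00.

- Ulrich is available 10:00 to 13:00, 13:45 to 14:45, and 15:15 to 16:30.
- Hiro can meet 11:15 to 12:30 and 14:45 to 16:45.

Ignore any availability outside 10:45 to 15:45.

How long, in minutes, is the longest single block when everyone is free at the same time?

75 minutes

Ulrich ∩ Hiro: 11:15–12:30, 15:15–16:30.
Restricted to 10:45–15:45: 11:15–12:30, 15:15–15:45.
Common window lengths: 75, 30 min; longest is 75.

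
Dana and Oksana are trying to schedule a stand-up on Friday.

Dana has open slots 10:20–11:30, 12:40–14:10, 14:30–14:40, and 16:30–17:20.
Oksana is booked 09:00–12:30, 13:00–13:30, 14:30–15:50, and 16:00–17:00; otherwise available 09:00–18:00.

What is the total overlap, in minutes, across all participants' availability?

Oksana free within 09:00–18:00: 12:30–13:00, 13:30–14:30, 15:50–16:00, 17:00–18:00.
Dana ∩ Oksana: 12:40–13:00, 13:30–14:10, 17:00–17:20.
Total common minutes: 20 + 40 + 20 = 80.

80 minutes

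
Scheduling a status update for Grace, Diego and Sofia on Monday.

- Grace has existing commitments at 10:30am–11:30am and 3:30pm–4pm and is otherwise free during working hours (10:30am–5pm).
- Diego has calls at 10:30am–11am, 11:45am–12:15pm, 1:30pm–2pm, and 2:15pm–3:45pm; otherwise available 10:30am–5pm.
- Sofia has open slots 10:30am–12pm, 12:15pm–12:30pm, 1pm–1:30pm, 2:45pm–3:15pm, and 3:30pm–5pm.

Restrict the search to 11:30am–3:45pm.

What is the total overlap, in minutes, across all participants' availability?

60 minutes

Grace free within 10:30–17:00: 11:30–15:30, 16:00–17:00.
Diego free within 10:30–17:00: 11:00–11:45, 12:15–13:30, 14:00–14:15, 15:45–17:00.
Grace ∩ Diego: 11:30–11:45, 12:15–13:30, 14:00–14:15, 16:00–17:00.
Grace ∩ Diego ∩ Sofia: 11:30–11:45, 12:15–12:30, 13:00–13:30, 16:00–17:00.
Restricted to 11:30–15:45: 11:30–11:45, 12:15–12:30, 13:00–13:30.
Total common minutes: 15 + 15 + 30 = 60.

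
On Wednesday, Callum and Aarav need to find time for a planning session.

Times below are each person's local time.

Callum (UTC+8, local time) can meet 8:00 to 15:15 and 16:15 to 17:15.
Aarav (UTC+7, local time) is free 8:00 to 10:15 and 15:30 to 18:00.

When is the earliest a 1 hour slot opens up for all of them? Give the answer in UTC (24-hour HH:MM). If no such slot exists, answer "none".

Callum → UTC: 00:00–07:15, 08:15–09:15.
Aarav → UTC: 01:00–03:15, 08:30–11:00.
Callum ∩ Aarav: 01:00–03:15, 08:30–09:15.
Windows ≥ 60 min: 01:00–03:15.
Earliest such window starts at 01:00.

01:00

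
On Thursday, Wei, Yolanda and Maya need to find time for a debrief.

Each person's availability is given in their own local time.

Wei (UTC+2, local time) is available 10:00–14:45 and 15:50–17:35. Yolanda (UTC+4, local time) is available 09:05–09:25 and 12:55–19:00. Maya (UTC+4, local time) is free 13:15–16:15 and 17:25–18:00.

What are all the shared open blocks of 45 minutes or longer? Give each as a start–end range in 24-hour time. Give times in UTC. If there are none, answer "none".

09:15–12:15

Wei → UTC: 08:00–12:45, 13:50–15:35.
Yolanda → UTC: 05:05–05:25, 08:55–15:00.
Maya → UTC: 09:15–12:15, 13:25–14:00.
Wei ∩ Yolanda: 08:55–12:45, 13:50–15:00.
Wei ∩ Yolanda ∩ Maya: 09:15–12:15, 13:50–14:00.
Windows ≥ 45 min: 09:15–12:15.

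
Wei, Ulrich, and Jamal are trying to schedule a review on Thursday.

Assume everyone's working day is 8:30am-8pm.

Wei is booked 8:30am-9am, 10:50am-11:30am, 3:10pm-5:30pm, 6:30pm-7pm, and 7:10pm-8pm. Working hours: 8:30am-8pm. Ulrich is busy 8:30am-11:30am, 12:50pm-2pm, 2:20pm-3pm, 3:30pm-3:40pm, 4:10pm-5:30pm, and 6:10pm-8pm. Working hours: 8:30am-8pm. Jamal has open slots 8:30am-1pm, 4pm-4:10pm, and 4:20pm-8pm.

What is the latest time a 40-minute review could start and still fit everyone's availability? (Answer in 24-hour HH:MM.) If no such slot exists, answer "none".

17:30

Wei free within 08:30–20:00: 09:00–10:50, 11:30–15:10, 17:30–18:30, 19:00–19:10.
Ulrich free within 08:30–20:00: 11:30–12:50, 14:00–14:20, 15:00–15:30, 15:40–16:10, 17:30–18:10.
Wei ∩ Ulrich: 11:30–12:50, 14:00–14:20, 15:00–15:10, 17:30–18:10.
Wei ∩ Ulrich ∩ Jamal: 11:30–12:50, 17:30–18:10.
Windows ≥ 40 min: 11:30–12:50, 17:30–18:10.
Latest start in the last window 17:30–18:10 is 18:10 − 40 min = 17:30.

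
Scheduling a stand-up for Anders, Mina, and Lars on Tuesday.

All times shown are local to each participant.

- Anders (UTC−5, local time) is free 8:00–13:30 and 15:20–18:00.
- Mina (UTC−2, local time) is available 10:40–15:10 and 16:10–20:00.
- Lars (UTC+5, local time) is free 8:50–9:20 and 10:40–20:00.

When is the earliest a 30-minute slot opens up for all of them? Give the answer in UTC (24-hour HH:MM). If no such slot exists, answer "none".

13:00

Anders → UTC: 13:00–18:30, 20:20–23:00.
Mina → UTC: 12:40–17:10, 18:10–22:00.
Lars → UTC: 03:50–04:20, 05:40–15:00.
Anders ∩ Mina: 13:00–17:10, 18:10–18:30, 20:20–22:00.
Anders ∩ Mina ∩ Lars: 13:00–15:00.
Windows ≥ 30 min: 13:00–15:00.
Earliest such window starts at 13:00.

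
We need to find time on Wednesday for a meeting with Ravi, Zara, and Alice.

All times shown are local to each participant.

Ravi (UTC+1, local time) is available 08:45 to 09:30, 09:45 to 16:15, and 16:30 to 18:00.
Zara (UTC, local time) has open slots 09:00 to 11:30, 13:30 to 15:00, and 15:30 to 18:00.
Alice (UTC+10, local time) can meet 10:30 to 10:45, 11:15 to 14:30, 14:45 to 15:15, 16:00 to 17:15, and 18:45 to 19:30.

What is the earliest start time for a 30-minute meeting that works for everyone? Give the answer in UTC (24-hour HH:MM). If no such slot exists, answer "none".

Ravi → UTC: 07:45–08:30, 08:45–15:15, 15:30–17:00.
Zara → UTC: 09:00–11:30, 13:30–15:00, 15:30–18:00.
Alice → UTC: 00:30–00:45, 01:15–04:30, 04:45–05:15, 06:00–07:15, 08:45–09:30.
Ravi ∩ Zara: 09:00–11:30, 13:30–15:00, 15:30–17:00.
Ravi ∩ Zara ∩ Alice: 09:00–09:30.
Windows ≥ 30 min: 09:00–09:30.
Earliest such window starts at 09:00.

09:00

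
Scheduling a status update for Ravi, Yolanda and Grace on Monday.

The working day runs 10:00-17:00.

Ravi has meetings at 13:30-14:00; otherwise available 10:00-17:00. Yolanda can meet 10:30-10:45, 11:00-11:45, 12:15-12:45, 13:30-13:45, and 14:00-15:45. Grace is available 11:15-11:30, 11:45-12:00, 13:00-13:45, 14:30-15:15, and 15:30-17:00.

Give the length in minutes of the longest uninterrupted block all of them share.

Ravi free within 10:00–17:00: 10:00–13:30, 14:00–17:00.
Ravi ∩ Yolanda: 10:30–10:45, 11:00–11:45, 12:15–12:45, 14:00–15:45.
Ravi ∩ Yolanda ∩ Grace: 11:15–11:30, 14:30–15:15, 15:30–15:45.
Common window lengths: 15, 45, 15 min; longest is 45.

45 minutes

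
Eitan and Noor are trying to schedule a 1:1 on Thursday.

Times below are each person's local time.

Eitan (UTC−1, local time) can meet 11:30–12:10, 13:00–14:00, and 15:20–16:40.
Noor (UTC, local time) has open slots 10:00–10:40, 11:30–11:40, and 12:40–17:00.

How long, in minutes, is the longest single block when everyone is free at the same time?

Eitan → UTC: 12:30–13:10, 14:00–15:00, 16:20–17:40.
Noor → UTC: 10:00–10:40, 11:30–11:40, 12:40–17:00.
Eitan ∩ Noor: 12:40–13:10, 14:00–15:00, 16:20–17:00.
Common window lengths: 30, 60, 40 min; longest is 60.

60 minutes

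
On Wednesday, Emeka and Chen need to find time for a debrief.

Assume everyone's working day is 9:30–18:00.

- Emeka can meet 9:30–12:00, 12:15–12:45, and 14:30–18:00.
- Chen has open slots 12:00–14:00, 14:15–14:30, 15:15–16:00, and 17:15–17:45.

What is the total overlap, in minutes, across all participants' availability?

Emeka ∩ Chen: 12:15–12:45, 15:15–16:00, 17:15–17:45.
Total common minutes: 30 + 45 + 30 = 105.

105 minutes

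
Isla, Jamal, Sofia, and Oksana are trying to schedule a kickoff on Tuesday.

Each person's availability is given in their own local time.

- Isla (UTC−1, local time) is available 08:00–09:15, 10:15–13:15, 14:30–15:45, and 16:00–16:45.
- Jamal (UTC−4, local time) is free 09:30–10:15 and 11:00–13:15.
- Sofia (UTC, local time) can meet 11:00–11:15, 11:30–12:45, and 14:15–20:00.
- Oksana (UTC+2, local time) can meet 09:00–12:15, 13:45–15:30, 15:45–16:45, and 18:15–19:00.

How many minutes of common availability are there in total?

30 minutes

Isla → UTC: 09:00–10:15, 11:15–14:15, 15:30–16:45, 17:00–17:45.
Jamal → UTC: 13:30–14:15, 15:00–17:15.
Sofia → UTC: 11:00–11:15, 11:30–12:45, 14:15–20:00.
Oksana → UTC: 07:00–10:15, 11:45–13:30, 13:45–14:45, 16:15–17:00.
Isla ∩ Jamal: 13:30–14:15, 15:30–16:45, 17:00–17:15.
Isla ∩ Jamal ∩ Sofia: 15:30–16:45, 17:00–17:15.
Isla ∩ Jamal ∩ Sofia ∩ Oksana: 16:15–16:45.
Total common minutes: 30.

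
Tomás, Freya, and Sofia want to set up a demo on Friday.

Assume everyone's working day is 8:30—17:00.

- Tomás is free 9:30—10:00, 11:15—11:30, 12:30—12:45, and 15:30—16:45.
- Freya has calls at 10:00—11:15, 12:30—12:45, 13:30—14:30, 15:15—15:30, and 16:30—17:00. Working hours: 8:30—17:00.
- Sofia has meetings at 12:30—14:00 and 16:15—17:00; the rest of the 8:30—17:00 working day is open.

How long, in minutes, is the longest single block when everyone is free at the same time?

Freya free within 08:30–17:00: 08:30–10:00, 11:15–12:30, 12:45–13:30, 14:30–15:15, 15:30–16:30.
Sofia free within 08:30–17:00: 08:30–12:30, 14:00–16:15.
Tomás ∩ Freya: 09:30–10:00, 11:15–11:30, 15:30–16:30.
Tomás ∩ Freya ∩ Sofia: 09:30–10:00, 11:15–11:30, 15:30–16:15.
Common window lengths: 30, 15, 45 min; longest is 45.

45 minutes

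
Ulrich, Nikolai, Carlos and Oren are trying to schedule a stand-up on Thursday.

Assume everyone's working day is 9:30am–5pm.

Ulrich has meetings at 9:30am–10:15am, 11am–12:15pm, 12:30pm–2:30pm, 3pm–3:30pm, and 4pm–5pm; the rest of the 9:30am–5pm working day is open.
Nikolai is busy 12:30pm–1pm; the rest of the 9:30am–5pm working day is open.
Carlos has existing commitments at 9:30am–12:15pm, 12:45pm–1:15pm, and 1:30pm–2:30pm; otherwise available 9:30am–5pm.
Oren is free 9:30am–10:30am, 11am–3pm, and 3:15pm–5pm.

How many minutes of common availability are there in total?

75 minutes

Ulrich free within 09:30–17:00: 10:15–11:00, 12:15–12:30, 14:30–15:00, 15:30–16:00.
Nikolai free within 09:30–17:00: 09:30–12:30, 13:00–17:00.
Carlos free within 09:30–17:00: 12:15–12:45, 13:15–13:30, 14:30–17:00.
Ulrich ∩ Nikolai: 10:15–11:00, 12:15–12:30, 14:30–15:00, 15:30–16:00.
Ulrich ∩ Nikolai ∩ Carlos: 12:15–12:30, 14:30–15:00, 15:30–16:00.
Ulrich ∩ Nikolai ∩ Carlos ∩ Oren: 12:15–12:30, 14:30–15:00, 15:30–16:00.
Total common minutes: 15 + 30 + 30 = 75.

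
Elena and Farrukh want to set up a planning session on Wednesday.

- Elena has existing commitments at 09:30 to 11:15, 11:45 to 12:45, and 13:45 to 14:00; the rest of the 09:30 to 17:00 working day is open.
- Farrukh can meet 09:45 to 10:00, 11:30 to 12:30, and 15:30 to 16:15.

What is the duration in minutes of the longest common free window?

Elena free within 09:30–17:00: 11:15–11:45, 12:45–13:45, 14:00–17:00.
Elena ∩ Farrukh: 11:30–11:45, 15:30–16:15.
Common window lengths: 15, 45 min; longest is 45.

45 minutes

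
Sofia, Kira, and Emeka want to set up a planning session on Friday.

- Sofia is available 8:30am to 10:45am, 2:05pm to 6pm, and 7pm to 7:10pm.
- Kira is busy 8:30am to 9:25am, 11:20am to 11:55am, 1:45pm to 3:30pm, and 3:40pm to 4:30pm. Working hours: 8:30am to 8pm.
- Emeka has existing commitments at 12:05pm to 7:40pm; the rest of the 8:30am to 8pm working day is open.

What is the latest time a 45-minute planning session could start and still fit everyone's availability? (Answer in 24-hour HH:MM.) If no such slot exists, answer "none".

10:00

Kira free within 08:30–20:00: 09:25–11:20, 11:55–13:45, 15:30–15:40, 16:30–20:00.
Emeka free within 08:30–20:00: 08:30–12:05, 19:40–20:00.
Sofia ∩ Kira: 09:25–10:45, 15:30–15:40, 16:30–18:00, 19:00–19:10.
Sofia ∩ Kira ∩ Emeka: 09:25–10:45.
Windows ≥ 45 min: 09:25–10:45.
Latest start in the last window 09:25–10:45 is 10:45 − 45 min = 10:00.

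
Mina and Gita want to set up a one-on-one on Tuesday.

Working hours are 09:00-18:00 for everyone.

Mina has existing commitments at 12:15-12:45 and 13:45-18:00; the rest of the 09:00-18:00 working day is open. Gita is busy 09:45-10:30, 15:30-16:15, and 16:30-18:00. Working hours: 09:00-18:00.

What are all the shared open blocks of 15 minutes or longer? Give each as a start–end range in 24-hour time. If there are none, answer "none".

Mina free within 09:00–18:00: 09:00–12:15, 12:45–13:45.
Gita free within 09:00–18:00: 09:00–09:45, 10:30–15:30, 16:15–16:30.
Mina ∩ Gita: 09:00–09:45, 10:30–12:15, 12:45–13:45.
Windows ≥ 15 min: 09:00–09:45, 10:30–12:15, 12:45–13:45.

09:00–09:45, 10:30–12:15, 12:45–13:45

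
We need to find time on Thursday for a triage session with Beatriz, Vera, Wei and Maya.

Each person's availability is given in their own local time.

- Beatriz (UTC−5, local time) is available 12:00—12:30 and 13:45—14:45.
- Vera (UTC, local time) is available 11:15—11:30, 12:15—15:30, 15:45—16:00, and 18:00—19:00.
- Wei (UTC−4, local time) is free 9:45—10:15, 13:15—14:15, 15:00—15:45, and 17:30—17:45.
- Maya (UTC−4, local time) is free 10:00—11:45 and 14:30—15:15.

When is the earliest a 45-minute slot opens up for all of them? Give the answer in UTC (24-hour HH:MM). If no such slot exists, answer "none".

Beatriz → UTC: 17:00–17:30, 18:45–19:45.
Vera → UTC: 11:15–11:30, 12:15–15:30, 15:45–16:00, 18:00–19:00.
Wei → UTC: 13:45–14:15, 17:15–18:15, 19:00–19:45, 21:30–21:45.
Maya → UTC: 14:00–15:45, 18:30–19:15.
Beatriz ∩ Vera: 18:45–19:00.
Beatriz ∩ Vera ∩ Wei: (none).
Beatriz ∩ Vera ∩ Wei ∩ Maya: (none).
Windows ≥ 45 min: (none).

none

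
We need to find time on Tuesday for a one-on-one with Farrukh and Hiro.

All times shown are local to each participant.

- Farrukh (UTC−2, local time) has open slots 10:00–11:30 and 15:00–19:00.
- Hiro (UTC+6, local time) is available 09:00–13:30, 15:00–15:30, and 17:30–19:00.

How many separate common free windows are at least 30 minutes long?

1

Farrukh → UTC: 12:00–13:30, 17:00–21:00.
Hiro → UTC: 03:00–07:30, 09:00–09:30, 11:30–13:00.
Farrukh ∩ Hiro: 12:00–13:00.
Windows ≥ 30 min: 12:00–13:00.
That's 1 window.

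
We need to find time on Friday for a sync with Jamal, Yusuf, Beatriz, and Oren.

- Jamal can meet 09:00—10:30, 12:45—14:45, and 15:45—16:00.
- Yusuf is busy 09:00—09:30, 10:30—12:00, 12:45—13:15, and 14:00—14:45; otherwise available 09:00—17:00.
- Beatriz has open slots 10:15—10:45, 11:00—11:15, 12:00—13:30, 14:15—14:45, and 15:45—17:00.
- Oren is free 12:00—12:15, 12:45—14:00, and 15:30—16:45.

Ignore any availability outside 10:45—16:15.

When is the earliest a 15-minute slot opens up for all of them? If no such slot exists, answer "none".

13:15

Yusuf free within 09:00–17:00: 09:30–10:30, 12:00–12:45, 13:15–14:00, 14:45–17:00.
Jamal ∩ Yusuf: 09:30–10:30, 13:15–14:00, 15:45–16:00.
Jamal ∩ Yusuf ∩ Beatriz: 10:15–10:30, 13:15–13:30, 15:45–16:00.
Jamal ∩ Yusuf ∩ Beatriz ∩ Oren: 13:15–13:30, 15:45–16:00.
Restricted to 10:45–16:15: 13:15–13:30, 15:45–16:00.
Windows ≥ 15 min: 13:15–13:30, 15:45–16:00.
Earliest such window starts at 13:15.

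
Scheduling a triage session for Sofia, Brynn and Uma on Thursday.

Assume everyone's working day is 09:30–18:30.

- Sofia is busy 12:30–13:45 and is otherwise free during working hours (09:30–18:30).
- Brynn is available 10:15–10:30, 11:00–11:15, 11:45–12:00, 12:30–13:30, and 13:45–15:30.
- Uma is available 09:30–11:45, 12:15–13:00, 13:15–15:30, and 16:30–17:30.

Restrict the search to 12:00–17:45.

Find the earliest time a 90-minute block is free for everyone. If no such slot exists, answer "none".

Sofia free within 09:30–18:30: 09:30–12:30, 13:45–18:30.
Sofia ∩ Brynn: 10:15–10:30, 11:00–11:15, 11:45–12:00, 13:45–15:30.
Sofia ∩ Brynn ∩ Uma: 10:15–10:30, 11:00–11:15, 13:45–15:30.
Restricted to 12:00–17:45: 13:45–15:30.
Windows ≥ 90 min: 13:45–15:30.
Earliest such window starts at 13:45.

13:45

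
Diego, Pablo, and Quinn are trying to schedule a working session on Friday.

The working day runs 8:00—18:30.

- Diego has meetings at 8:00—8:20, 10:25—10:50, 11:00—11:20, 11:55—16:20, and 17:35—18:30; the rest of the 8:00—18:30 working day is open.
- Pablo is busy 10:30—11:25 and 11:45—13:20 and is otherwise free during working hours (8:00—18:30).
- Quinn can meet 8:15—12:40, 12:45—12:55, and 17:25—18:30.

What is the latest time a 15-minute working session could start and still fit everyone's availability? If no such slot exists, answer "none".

11:30

Diego free within 08:00–18:30: 08:20–10:25, 10:50–11:00, 11:20–11:55, 16:20–17:35.
Pablo free within 08:00–18:30: 08:00–10:30, 11:25–11:45, 13:20–18:30.
Diego ∩ Pablo: 08:20–10:25, 11:25–11:45, 16:20–17:35.
Diego ∩ Pablo ∩ Quinn: 08:20–10:25, 11:25–11:45, 17:25–17:35.
Windows ≥ 15 min: 08:20–10:25, 11:25–11:45.
Latest start in the last window 11:25–11:45 is 11:45 − 15 min = 11:30.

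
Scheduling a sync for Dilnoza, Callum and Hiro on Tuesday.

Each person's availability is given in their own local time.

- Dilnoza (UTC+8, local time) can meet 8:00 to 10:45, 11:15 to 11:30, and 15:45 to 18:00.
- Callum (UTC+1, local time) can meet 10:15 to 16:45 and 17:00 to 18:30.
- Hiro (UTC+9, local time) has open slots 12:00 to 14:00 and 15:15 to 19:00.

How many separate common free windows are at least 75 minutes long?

Dilnoza → UTC: 00:00–02:45, 03:15–03:30, 07:45–10:00.
Callum → UTC: 09:15–15:45, 16:00–17:30.
Hiro → UTC: 03:00–05:00, 06:15–10:00.
Dilnoza ∩ Callum: 09:15–10:00.
Dilnoza ∩ Callum ∩ Hiro: 09:15–10:00.
Windows ≥ 75 min: (none).
That's 0 windows.

0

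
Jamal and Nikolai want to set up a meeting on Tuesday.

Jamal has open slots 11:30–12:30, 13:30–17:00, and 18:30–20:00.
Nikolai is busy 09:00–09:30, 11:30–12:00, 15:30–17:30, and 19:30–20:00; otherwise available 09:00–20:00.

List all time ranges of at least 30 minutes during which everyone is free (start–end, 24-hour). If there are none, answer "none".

12:00–12:30, 13:30–15:30, 18:30–19:30

Nikolai free within 09:00–20:00: 09:30–11:30, 12:00–15:30, 17:30–19:30.
Jamal ∩ Nikolai: 12:00–12:30, 13:30–15:30, 18:30–19:30.
Windows ≥ 30 min: 12:00–12:30, 13:30–15:30, 18:30–19:30.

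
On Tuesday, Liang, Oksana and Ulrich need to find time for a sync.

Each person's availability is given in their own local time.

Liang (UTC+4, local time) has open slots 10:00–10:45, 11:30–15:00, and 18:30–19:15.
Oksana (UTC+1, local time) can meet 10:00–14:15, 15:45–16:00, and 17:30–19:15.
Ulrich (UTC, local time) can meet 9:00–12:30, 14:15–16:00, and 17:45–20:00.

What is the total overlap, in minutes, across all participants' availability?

Liang → UTC: 06:00–06:45, 07:30–11:00, 14:30–15:15.
Oksana → UTC: 09:00–13:15, 14:45–15:00, 16:30–18:15.
Ulrich → UTC: 09:00–12:30, 14:15–16:00, 17:45–20:00.
Liang ∩ Oksana: 09:00–11:00, 14:45–15:00.
Liang ∩ Oksana ∩ Ulrich: 09:00–11:00, 14:45–15:00.
Total common minutes: 120 + 15 = 135.

135 minutes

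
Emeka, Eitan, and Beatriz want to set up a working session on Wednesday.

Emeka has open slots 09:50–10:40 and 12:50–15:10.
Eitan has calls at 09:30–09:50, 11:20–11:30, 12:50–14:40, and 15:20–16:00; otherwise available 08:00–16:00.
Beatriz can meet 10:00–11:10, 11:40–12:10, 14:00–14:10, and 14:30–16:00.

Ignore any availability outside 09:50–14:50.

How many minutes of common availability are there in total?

Eitan free within 08:00–16:00: 08:00–09:30, 09:50–11:20, 11:30–12:50, 14:40–15:20.
Emeka ∩ Eitan: 09:50–10:40, 14:40–15:10.
Emeka ∩ Eitan ∩ Beatriz: 10:00–10:40, 14:40–15:10.
Restricted to 09:50–14:50: 10:00–10:40, 14:40–14:50.
Total common minutes: 40 + 10 = 50.

50 minutes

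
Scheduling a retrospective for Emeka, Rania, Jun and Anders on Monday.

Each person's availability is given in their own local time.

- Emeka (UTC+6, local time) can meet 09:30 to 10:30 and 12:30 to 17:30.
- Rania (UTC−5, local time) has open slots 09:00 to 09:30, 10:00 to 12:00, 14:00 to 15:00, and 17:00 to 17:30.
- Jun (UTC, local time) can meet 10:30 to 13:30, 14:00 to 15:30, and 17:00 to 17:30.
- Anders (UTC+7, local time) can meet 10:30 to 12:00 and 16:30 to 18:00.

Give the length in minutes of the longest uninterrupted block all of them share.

0 minutes

Emeka → UTC: 03:30–04:30, 06:30–11:30.
Rania → UTC: 14:00–14:30, 15:00–17:00, 19:00–20:00, 22:00–22:30.
Jun → UTC: 10:30–13:30, 14:00–15:30, 17:00–17:30.
Anders → UTC: 03:30–05:00, 09:30–11:00.
Emeka ∩ Rania: (none).
Emeka ∩ Rania ∩ Jun: (none).
Emeka ∩ Rania ∩ Jun ∩ Anders: (none).
No common window.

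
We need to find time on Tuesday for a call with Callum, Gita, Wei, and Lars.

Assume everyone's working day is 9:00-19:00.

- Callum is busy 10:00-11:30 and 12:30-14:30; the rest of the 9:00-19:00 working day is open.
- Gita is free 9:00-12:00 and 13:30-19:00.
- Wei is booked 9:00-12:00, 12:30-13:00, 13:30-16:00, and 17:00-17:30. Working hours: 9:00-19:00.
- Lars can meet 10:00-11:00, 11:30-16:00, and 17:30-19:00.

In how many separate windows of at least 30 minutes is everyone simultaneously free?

Callum free within 09:00–19:00: 09:00–10:00, 11:30–12:30, 14:30–19:00.
Wei free within 09:00–19:00: 12:00–12:30, 13:00–13:30, 16:00–17:00, 17:30–19:00.
Callum ∩ Gita: 09:00–10:00, 11:30–12:00, 14:30–19:00.
Callum ∩ Gita ∩ Wei: 16:00–17:00, 17:30–19:00.
Callum ∩ Gita ∩ Wei ∩ Lars: 17:30–19:00.
Windows ≥ 30 min: 17:30–19:00.
That's 1 window.

1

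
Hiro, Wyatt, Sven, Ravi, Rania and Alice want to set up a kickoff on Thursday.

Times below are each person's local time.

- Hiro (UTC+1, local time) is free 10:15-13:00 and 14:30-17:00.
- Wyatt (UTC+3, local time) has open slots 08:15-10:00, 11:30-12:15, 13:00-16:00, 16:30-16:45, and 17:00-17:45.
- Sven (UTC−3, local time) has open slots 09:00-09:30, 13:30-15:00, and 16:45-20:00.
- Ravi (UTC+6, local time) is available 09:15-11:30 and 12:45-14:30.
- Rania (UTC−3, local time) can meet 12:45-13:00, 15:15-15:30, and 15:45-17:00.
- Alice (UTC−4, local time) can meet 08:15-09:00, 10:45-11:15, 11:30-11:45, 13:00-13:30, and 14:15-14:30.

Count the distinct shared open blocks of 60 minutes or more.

Hiro → UTC: 09:15–12:00, 13:30–16:00.
Wyatt → UTC: 05:15–07:00, 08:30–09:15, 10:00–13:00, 13:30–13:45, 14:00–14:45.
Sven → UTC: 12:00–12:30, 16:30–18:00, 19:45–23:00.
Ravi → UTC: 03:15–05:30, 06:45–08:30.
Rania → UTC: 15:45–16:00, 18:15–18:30, 18:45–20:00.
Alice → UTC: 12:15–13:00, 14:45–15:15, 15:30–15:45, 17:00–17:30, 18:15–18:30.
Hiro ∩ Wyatt: 10:00–12:00, 13:30–13:45, 14:00–14:45.
Hiro ∩ Wyatt ∩ Sven: (none).
Hiro ∩ Wyatt ∩ Sven ∩ Ravi: (none).
Hiro ∩ Wyatt ∩ Sven ∩ Ravi ∩ Rania: (none).
Hiro ∩ Wyatt ∩ Sven ∩ Ravi ∩ Rania ∩ Alice: (none).
Windows ≥ 60 min: (none).
That's 0 windows.

0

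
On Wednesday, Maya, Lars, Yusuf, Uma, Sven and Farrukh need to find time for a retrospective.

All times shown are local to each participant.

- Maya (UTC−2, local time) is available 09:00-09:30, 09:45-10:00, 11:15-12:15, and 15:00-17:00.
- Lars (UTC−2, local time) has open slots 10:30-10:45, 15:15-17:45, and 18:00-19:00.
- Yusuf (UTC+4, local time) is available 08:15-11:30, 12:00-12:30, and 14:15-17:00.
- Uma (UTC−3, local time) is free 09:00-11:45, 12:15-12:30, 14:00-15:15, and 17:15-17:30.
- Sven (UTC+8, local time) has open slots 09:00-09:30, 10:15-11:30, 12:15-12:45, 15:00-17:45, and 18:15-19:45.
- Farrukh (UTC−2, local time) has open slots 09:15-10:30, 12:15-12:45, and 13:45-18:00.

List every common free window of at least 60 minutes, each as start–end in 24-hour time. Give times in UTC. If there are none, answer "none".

Maya → UTC: 11:00–11:30, 11:45–12:00, 13:15–14:15, 17:00–19:00.
Lars → UTC: 12:30–12:45, 17:15–19:45, 20:00–21:00.
Yusuf → UTC: 04:15–07:30, 08:00–08:30, 10:15–13:00.
Uma → UTC: 12:00–14:45, 15:15–15:30, 17:00–18:15, 20:15–20:30.
Sven → UTC: 01:00–01:30, 02:15–03:30, 04:15–04:45, 07:00–09:45, 10:15–11:45.
Farrukh → UTC: 11:15–12:30, 14:15–14:45, 15:45–20:00.
Maya ∩ Lars: 17:15–19:00.
Maya ∩ Lars ∩ Yusuf: (none).
Maya ∩ Lars ∩ Yusuf ∩ Uma: (none).
Maya ∩ Lars ∩ Yusuf ∩ Uma ∩ Sven: (none).
Maya ∩ Lars ∩ Yusuf ∩ Uma ∩ Sven ∩ Farrukh: (none).
Windows ≥ 60 min: (none).

none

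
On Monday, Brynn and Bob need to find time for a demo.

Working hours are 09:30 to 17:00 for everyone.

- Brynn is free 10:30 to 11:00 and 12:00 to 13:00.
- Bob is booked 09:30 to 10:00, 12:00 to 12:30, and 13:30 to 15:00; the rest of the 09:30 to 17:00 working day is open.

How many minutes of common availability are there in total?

Bob free within 09:30–17:00: 10:00–12:00, 12:30–13:30, 15:00–17:00.
Brynn ∩ Bob: 10:30–11:00, 12:30–13:00.
Total common minutes: 30 + 30 = 60.

60 minutes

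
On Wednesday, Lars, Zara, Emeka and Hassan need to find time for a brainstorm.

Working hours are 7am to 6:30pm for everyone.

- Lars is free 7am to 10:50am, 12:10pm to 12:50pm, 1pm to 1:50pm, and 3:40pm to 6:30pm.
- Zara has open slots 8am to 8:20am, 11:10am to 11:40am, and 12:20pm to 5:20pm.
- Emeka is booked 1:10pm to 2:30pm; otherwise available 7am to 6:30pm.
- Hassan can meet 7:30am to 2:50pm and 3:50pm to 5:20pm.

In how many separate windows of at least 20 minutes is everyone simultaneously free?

3

Emeka free within 07:00–18:30: 07:00–13:10, 14:30–18:30.
Lars ∩ Zara: 08:00–08:20, 12:20–12:50, 13:00–13:50, 15:40–17:20.
Lars ∩ Zara ∩ Emeka: 08:00–08:20, 12:20–12:50, 13:00–13:10, 15:40–17:20.
Lars ∩ Zara ∩ Emeka ∩ Hassan: 08:00–08:20, 12:20–12:50, 13:00–13:10, 15:50–17:20.
Windows ≥ 20 min: 08:00–08:20, 12:20–12:50, 15:50–17:20.
That's 3 windows.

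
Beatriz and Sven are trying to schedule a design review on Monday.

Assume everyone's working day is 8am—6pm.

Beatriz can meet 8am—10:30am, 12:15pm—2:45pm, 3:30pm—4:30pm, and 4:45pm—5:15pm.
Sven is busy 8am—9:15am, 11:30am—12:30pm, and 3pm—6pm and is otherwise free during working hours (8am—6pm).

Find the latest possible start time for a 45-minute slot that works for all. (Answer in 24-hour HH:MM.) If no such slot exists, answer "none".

14:00

Sven free within 08:00–18:00: 09:15–11:30, 12:30–15:00.
Beatriz ∩ Sven: 09:15–10:30, 12:30–14:45.
Windows ≥ 45 min: 09:15–10:30, 12:30–14:45.
Latest start in the last window 12:30–14:45 is 14:45 − 45 min = 14:00.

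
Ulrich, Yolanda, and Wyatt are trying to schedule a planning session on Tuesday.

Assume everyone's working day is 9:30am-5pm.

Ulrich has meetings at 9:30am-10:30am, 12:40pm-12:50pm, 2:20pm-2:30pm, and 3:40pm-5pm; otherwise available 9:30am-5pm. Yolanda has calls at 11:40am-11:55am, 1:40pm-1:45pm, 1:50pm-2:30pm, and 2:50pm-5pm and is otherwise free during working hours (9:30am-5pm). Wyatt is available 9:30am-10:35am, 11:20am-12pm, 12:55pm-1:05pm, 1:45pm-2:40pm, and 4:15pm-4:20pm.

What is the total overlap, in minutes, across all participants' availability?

Ulrich free within 09:30–17:00: 10:30–12:40, 12:50–14:20, 14:30–15:40.
Yolanda free within 09:30–17:00: 09:30–11:40, 11:55–13:40, 13:45–13:50, 14:30–14:50.
Ulrich ∩ Yolanda: 10:30–11:40, 11:55–12:40, 12:50–13:40, 13:45–13:50, 14:30–14:50.
Ulrich ∩ Yolanda ∩ Wyatt: 10:30–10:35, 11:20–11:40, 11:55–12:00, 12:55–13:05, 13:45–13:50, 14:30–14:40.
Total common minutes: 5 + 20 + 5 + 10 + 5 + 10 = 55.

55 minutes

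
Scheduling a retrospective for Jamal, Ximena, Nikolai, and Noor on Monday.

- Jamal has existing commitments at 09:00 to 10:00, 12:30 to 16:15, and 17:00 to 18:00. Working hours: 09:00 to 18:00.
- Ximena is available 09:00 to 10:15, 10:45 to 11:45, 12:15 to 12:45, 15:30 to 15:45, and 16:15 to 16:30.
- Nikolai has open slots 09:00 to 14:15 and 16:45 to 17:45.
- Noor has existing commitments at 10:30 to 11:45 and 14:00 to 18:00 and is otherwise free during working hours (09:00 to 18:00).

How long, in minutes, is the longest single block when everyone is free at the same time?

15 minutes

Jamal free within 09:00–18:00: 10:00–12:30, 16:15–17:00.
Noor free within 09:00–18:00: 09:00–10:30, 11:45–14:00.
Jamal ∩ Ximena: 10:00–10:15, 10:45–11:45, 12:15–12:30, 16:15–16:30.
Jamal ∩ Ximena ∩ Nikolai: 10:00–10:15, 10:45–11:45, 12:15–12:30.
Jamal ∩ Ximena ∩ Nikolai ∩ Noor: 10:00–10:15, 12:15–12:30.
Common window lengths: 15, 15 min; longest is 15.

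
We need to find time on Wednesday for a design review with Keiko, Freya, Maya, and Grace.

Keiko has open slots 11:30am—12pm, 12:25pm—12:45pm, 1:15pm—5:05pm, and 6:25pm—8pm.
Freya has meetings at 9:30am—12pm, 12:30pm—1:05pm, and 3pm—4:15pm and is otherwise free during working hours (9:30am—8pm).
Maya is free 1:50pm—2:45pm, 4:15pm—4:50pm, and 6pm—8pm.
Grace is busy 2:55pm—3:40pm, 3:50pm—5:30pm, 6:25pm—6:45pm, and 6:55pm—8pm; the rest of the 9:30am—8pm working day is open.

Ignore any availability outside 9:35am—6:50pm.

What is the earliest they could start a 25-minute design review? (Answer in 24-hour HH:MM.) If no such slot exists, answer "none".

Freya free within 09:30–20:00: 12:00–12:30, 13:05–15:00, 16:15–20:00.
Grace free within 09:30–20:00: 09:30–14:55, 15:40–15:50, 17:30–18:25, 18:45–18:55.
Keiko ∩ Freya: 12:25–12:30, 13:15–15:00, 16:15–17:05, 18:25–20:00.
Keiko ∩ Freya ∩ Maya: 13:50–14:45, 16:15–16:50, 18:25–20:00.
Keiko ∩ Freya ∩ Maya ∩ Grace: 13:50–14:45, 18:45–18:55.
Restricted to 09:35–18:50: 13:50–14:45, 18:45–18:50.
Windows ≥ 25 min: 13:50–14:45.
Earliest such window starts at 13:50.

13:50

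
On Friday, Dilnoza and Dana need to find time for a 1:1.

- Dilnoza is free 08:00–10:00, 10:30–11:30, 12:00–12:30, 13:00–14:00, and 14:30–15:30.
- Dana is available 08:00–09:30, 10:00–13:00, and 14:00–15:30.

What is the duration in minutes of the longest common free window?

Dilnoza ∩ Dana: 08:00–09:30, 10:30–11:30, 12:00–12:30, 14:30–15:30.
Common window lengths: 90, 60, 30, 60 min; longest is 90.

90 minutes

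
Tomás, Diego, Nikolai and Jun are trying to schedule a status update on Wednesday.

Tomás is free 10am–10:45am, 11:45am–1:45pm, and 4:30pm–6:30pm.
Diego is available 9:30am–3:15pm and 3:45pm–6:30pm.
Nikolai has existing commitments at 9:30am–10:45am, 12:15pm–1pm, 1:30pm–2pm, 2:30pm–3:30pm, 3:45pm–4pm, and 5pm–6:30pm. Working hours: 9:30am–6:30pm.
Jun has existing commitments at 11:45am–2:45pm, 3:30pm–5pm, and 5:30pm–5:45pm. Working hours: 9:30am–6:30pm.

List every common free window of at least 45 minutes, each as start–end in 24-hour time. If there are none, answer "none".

Nikolai free within 09:30–18:30: 10:45–12:15, 13:00–13:30, 14:00–14:30, 15:30–15:45, 16:00–17:00.
Jun free within 09:30–18:30: 09:30–11:45, 14:45–15:30, 17:00–17:30, 17:45–18:30.
Tomás ∩ Diego: 10:00–10:45, 11:45–13:45, 16:30–18:30.
Tomás ∩ Diego ∩ Nikolai: 11:45–12:15, 13:00–13:30, 16:30–17:00.
Tomás ∩ Diego ∩ Nikolai ∩ Jun: (none).
Windows ≥ 45 min: (none).

none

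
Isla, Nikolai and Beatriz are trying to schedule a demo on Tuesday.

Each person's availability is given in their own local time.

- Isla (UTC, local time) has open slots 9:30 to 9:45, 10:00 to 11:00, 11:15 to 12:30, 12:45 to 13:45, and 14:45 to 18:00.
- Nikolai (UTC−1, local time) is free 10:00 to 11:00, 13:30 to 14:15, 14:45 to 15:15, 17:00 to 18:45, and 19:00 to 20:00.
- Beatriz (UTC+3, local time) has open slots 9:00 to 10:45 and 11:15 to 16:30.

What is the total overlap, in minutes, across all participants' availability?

Isla → UTC: 09:30–09:45, 10:00–11:00, 11:15–12:30, 12:45–13:45, 14:45–18:00.
Nikolai → UTC: 11:00–12:00, 14:30–15:15, 15:45–16:15, 18:00–19:45, 20:00–21:00.
Beatriz → UTC: 06:00–07:45, 08:15–13:30.
Isla ∩ Nikolai: 11:15–12:00, 14:45–15:15, 15:45–16:15.
Isla ∩ Nikolai ∩ Beatriz: 11:15–12:00.
Total common minutes: 45.

45 minutes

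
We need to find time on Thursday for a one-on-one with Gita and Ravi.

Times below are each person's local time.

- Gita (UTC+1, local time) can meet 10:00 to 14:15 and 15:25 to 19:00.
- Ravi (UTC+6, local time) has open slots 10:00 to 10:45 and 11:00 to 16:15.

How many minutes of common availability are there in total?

Gita → UTC: 09:00–13:15, 14:25–18:00.
Ravi → UTC: 04:00–04:45, 05:00–10:15.
Gita ∩ Ravi: 09:00–10:15.
Total common minutes: 75.

75 minutes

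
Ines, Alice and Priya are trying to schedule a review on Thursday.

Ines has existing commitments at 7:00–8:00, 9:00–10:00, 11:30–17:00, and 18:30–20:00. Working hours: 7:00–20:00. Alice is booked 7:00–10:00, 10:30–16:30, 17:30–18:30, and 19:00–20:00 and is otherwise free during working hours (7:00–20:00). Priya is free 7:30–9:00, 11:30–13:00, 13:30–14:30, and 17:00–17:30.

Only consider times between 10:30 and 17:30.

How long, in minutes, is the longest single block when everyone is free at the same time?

Ines free within 07:00–20:00: 08:00–09:00, 10:00–11:30, 17:00–18:30.
Alice free within 07:00–20:00: 10:00–10:30, 16:30–17:30, 18:30–19:00.
Ines ∩ Alice: 10:00–10:30, 17:00–17:30.
Ines ∩ Alice ∩ Priya: 17:00–17:30.
Restricted to 10:30–17:30: 17:00–17:30.
Single common window of 30 minutes.

30 minutes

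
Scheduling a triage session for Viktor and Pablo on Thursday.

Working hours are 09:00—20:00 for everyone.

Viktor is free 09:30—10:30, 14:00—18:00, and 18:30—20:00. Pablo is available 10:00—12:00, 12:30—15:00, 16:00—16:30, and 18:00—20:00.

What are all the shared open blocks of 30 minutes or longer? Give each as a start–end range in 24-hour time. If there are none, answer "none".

Viktor ∩ Pablo: 10:00–10:30, 14:00–15:00, 16:00–16:30, 18:30–20:00.
Windows ≥ 30 min: 10:00–10:30, 14:00–15:00, 16:00–16:30, 18:30–20:00.

10:00–10:30, 14:00–15:00, 16:00–16:30, 18:30–20:00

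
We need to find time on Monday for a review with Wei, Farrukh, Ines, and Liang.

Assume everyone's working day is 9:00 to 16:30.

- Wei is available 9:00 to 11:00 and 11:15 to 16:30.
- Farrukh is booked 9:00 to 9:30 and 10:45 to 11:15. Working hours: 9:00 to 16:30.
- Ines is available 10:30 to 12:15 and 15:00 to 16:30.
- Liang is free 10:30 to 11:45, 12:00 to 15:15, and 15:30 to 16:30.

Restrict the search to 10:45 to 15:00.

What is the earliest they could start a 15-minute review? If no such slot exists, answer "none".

11:15

Farrukh free within 09:00–16:30: 09:30–10:45, 11:15–16:30.
Wei ∩ Farrukh: 09:30–10:45, 11:15–16:30.
Wei ∩ Farrukh ∩ Ines: 10:30–10:45, 11:15–12:15, 15:00–16:30.
Wei ∩ Farrukh ∩ Ines ∩ Liang: 10:30–10:45, 11:15–11:45, 12:00–12:15, 15:00–15:15, 15:30–16:30.
Restricted to 10:45–15:00: 11:15–11:45, 12:00–12:15.
Windows ≥ 15 min: 11:15–11:45, 12:00–12:15.
Earliest such window starts at 11:15.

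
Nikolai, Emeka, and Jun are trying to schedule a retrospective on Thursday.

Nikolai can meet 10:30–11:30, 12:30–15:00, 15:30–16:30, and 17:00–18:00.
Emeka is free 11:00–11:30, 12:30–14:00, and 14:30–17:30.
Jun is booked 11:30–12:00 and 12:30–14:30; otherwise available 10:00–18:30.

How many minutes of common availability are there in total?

150 minutes

Jun free within 10:00–18:30: 10:00–11:30, 12:00–12:30, 14:30–18:30.
Nikolai ∩ Emeka: 11:00–11:30, 12:30–14:00, 14:30–15:00, 15:30–16:30, 17:00–17:30.
Nikolai ∩ Emeka ∩ Jun: 11:00–11:30, 14:30–15:00, 15:30–16:30, 17:00–17:30.
Total common minutes: 30 + 30 + 60 + 30 = 150.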